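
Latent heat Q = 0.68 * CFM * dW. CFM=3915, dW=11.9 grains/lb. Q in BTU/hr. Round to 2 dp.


Q = 0.68 * 3915 * 11.9 = 31680.18 BTU/hr

31680.18 BTU/hr


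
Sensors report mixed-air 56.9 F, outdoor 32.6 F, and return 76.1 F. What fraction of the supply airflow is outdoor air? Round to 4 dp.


frac = (56.9 - 76.1) / (32.6 - 76.1) = 0.4414

0.4414


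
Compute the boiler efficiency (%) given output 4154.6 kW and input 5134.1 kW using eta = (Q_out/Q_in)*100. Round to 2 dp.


eta = (4154.6/5134.1)*100 = 80.92 %

80.92 %


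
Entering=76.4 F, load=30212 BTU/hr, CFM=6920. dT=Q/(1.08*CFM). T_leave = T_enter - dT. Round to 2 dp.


dT = 30212/(1.08*6920) = 4.0425
T_leave = 76.4 - 4.0425 = 72.36 F

72.36 F


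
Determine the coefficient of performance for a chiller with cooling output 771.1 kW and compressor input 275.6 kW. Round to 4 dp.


COP = 771.1 / 275.6 = 2.7979

2.7979


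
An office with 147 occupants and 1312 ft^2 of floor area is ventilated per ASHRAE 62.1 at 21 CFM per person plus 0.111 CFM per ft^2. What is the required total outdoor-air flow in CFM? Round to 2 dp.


Total = 147*21 + 1312*0.111 = 3232.63 CFM

3232.63 CFM


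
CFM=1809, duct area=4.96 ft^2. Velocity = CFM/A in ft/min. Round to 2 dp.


V = 1809 / 4.96 = 364.72 ft/min

364.72 ft/min


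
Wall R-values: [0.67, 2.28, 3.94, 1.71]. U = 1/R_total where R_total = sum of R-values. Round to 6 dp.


R_total = 0.67 + 2.28 + 3.94 + 1.71 = 8.60
U = 1/8.60 = 0.116279

0.116279


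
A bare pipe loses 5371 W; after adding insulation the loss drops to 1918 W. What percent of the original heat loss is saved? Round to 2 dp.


Savings = ((5371-1918)/5371)*100 = 64.29 %

64.29 %


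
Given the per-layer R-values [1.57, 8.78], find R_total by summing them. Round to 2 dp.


R_total = 1.57 + 8.78 = 10.35

10.35


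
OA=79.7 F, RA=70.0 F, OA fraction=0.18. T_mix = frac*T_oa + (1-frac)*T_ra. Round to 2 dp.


T_mix = 0.18*79.7 + 0.82*70.0 = 71.75 F

71.75 F


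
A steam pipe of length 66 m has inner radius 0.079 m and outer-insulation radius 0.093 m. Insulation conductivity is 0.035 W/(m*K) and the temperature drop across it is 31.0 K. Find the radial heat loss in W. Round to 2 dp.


Q = 2*pi*0.035*66*31.0/ln(0.093/0.079) = 2757.80 W

2757.80 W


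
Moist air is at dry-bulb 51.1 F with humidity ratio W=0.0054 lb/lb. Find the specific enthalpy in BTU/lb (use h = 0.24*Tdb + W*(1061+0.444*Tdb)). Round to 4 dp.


h = 0.24*51.1 + 0.0054*(1061+0.444*51.1) = 18.1159 BTU/lb

18.1159 BTU/lb


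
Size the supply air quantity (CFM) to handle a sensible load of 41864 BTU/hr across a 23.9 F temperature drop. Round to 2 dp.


CFM = 41864 / (1.08 * 23.9) = 1621.88

1621.88 CFM


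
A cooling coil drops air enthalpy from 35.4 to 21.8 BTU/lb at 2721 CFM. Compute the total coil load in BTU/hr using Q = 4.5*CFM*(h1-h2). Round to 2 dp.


Q = 4.5 * 2721 * (35.4 - 21.8) = 166525.20 BTU/hr

166525.20 BTU/hr


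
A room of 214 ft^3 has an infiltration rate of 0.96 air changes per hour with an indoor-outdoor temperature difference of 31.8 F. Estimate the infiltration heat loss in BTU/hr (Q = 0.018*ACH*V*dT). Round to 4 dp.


Q = 0.018 * 0.96 * 214 * 31.8 = 117.5939 BTU/hr

117.5939 BTU/hr


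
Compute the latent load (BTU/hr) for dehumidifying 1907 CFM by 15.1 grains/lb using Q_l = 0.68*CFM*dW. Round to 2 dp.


Q = 0.68 * 1907 * 15.1 = 19581.08 BTU/hr

19581.08 BTU/hr


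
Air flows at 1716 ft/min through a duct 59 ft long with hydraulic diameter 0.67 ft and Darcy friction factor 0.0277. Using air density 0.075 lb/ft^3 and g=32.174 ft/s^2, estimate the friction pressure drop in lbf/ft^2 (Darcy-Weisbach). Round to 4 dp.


v_fps = 1716/60 = 28.6 ft/s
dp = 0.0277*(59/0.67)*0.075*28.6^2/(2*32.174) = 2.3255 lbf/ft^2

2.3255 lbf/ft^2


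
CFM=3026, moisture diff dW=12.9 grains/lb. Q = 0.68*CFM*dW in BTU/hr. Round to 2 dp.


Q = 0.68 * 3026 * 12.9 = 26544.07 BTU/hr

26544.07 BTU/hr


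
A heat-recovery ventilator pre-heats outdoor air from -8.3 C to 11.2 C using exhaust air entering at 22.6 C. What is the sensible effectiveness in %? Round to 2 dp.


eff = (11.2-(-8.3))/(22.6-(-8.3))*100 = 63.11 %

63.11 %


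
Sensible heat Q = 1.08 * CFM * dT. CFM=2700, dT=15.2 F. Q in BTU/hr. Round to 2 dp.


Q = 1.08 * 2700 * 15.2 = 44323.20 BTU/hr

44323.20 BTU/hr


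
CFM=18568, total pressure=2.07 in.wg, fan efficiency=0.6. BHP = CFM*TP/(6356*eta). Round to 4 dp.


BHP = 18568 * 2.07 / (6356 * 0.6) = 10.0786 hp

10.0786 hp


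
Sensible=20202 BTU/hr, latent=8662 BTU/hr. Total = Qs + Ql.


Qt = 20202 + 8662 = 28864 BTU/hr

28864 BTU/hr


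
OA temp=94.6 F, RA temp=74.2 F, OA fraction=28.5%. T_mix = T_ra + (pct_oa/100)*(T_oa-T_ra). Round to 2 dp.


T_mix = 74.2 + (28.5/100)*(94.6-74.2) = 80.01 F

80.01 F


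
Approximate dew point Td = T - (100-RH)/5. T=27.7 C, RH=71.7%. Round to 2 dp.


Td = 27.7 - (100-71.7)/5 = 22.04 C

22.04 C


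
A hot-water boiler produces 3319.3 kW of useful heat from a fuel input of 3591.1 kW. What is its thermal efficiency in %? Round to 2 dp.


eta = (3319.3/3591.1)*100 = 92.43 %

92.43 %


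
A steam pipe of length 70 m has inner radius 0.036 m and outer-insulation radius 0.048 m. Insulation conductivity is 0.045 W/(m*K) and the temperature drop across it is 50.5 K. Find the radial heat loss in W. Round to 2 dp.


Q = 2*pi*0.045*70*50.5/ln(0.048/0.036) = 3474.31 W

3474.31 W


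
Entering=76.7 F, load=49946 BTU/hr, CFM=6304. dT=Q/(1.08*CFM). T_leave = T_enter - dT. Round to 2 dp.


dT = 49946/(1.08*6304) = 7.3360
T_leave = 76.7 - 7.3360 = 69.36 F

69.36 F


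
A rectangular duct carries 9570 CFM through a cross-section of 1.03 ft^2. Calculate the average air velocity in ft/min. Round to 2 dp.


V = 9570 / 1.03 = 9291.26 ft/min

9291.26 ft/min


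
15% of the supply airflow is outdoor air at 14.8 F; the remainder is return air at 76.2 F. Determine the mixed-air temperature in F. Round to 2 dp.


T_mix = 0.15*14.8 + 0.85*76.2 = 66.99 F

66.99 F


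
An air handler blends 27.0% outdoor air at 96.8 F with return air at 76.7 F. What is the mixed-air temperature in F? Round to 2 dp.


T_mix = 76.7 + (27.0/100)*(96.8-76.7) = 82.13 F

82.13 F


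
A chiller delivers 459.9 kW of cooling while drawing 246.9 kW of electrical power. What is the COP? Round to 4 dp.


COP = 459.9 / 246.9 = 1.8627

1.8627


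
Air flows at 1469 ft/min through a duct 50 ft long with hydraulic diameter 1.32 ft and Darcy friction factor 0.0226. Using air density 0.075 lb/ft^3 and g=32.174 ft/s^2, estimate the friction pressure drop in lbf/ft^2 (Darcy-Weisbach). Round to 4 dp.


v_fps = 1469/60 = 24.4833 ft/s
dp = 0.0226*(50/1.32)*0.075*24.4833^2/(2*32.174) = 0.5981 lbf/ft^2

0.5981 lbf/ft^2


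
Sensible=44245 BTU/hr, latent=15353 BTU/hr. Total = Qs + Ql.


Qt = 44245 + 15353 = 59598 BTU/hr

59598 BTU/hr


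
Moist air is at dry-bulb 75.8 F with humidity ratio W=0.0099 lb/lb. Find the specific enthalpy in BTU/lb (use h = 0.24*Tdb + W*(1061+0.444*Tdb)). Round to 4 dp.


h = 0.24*75.8 + 0.0099*(1061+0.444*75.8) = 29.0291 BTU/lb

29.0291 BTU/lb


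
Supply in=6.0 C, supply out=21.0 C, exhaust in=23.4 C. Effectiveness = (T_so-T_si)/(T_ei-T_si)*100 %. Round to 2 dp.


eff = (21.0-6.0)/(23.4-6.0)*100 = 86.21 %

86.21 %


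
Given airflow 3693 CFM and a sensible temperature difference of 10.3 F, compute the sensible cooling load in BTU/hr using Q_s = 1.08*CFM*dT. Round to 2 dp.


Q = 1.08 * 3693 * 10.3 = 41080.93 BTU/hr

41080.93 BTU/hr


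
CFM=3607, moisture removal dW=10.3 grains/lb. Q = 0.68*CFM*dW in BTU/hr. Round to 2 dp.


Q = 0.68 * 3607 * 10.3 = 25263.43 BTU/hr

25263.43 BTU/hr


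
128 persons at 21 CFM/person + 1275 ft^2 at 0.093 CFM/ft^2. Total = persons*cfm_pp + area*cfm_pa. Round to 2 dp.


Total = 128*21 + 1275*0.093 = 2806.58 CFM

2806.58 CFM


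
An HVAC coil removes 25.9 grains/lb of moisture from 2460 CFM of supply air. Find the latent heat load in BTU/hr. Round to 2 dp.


Q = 0.68 * 2460 * 25.9 = 43325.52 BTU/hr

43325.52 BTU/hr


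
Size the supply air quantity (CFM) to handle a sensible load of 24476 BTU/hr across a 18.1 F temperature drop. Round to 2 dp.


CFM = 24476 / (1.08 * 18.1) = 1252.10

1252.10 CFM


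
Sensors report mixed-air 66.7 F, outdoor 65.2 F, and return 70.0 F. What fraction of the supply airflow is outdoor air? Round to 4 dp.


frac = (66.7 - 70.0) / (65.2 - 70.0) = 0.6875

0.6875


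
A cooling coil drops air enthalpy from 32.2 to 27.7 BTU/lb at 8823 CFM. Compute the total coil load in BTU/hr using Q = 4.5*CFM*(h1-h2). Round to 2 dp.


Q = 4.5 * 8823 * (32.2 - 27.7) = 178665.75 BTU/hr

178665.75 BTU/hr


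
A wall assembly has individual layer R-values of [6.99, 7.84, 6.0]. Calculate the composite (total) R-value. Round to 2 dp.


R_total = 6.99 + 7.84 + 6.0 = 20.83

20.83


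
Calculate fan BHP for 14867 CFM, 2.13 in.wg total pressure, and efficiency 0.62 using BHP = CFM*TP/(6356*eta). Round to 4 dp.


BHP = 14867 * 2.13 / (6356 * 0.62) = 8.0358 hp

8.0358 hp


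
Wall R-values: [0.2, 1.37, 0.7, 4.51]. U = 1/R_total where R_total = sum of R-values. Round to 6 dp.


R_total = 0.2 + 1.37 + 0.7 + 4.51 = 6.78
U = 1/6.78 = 0.147493

0.147493


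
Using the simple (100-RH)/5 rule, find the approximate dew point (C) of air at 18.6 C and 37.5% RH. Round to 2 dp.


Td = 18.6 - (100-37.5)/5 = 6.10 C

6.10 C


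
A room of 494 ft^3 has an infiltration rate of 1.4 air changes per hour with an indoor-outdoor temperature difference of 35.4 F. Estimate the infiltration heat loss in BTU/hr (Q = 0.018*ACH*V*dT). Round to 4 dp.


Q = 0.018 * 1.4 * 494 * 35.4 = 440.6875 BTU/hr

440.6875 BTU/hr


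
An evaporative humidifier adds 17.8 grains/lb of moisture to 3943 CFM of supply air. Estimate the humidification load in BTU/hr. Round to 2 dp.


Q = 0.68 * 3943 * 17.8 = 47726.07 BTU/hr

47726.07 BTU/hr


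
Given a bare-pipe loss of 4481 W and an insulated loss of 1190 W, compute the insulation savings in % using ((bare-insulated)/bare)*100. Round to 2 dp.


Savings = ((4481-1190)/4481)*100 = 73.44 %

73.44 %


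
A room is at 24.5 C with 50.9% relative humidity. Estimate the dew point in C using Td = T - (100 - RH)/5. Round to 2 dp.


Td = 24.5 - (100-50.9)/5 = 14.68 C

14.68 C


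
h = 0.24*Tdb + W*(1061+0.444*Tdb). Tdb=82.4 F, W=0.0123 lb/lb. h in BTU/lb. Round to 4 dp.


h = 0.24*82.4 + 0.0123*(1061+0.444*82.4) = 33.2763 BTU/lb

33.2763 BTU/lb


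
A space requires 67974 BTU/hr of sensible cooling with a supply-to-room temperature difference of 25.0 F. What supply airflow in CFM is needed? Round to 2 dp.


CFM = 67974 / (1.08 * 25.0) = 2517.56

2517.56 CFM


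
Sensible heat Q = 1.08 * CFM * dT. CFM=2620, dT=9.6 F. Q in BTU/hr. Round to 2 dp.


Q = 1.08 * 2620 * 9.6 = 27164.16 BTU/hr

27164.16 BTU/hr


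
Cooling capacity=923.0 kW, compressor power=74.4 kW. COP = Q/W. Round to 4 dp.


COP = 923.0 / 74.4 = 12.4059

12.4059


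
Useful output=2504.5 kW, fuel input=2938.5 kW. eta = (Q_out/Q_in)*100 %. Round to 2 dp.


eta = (2504.5/2938.5)*100 = 85.23 %

85.23 %


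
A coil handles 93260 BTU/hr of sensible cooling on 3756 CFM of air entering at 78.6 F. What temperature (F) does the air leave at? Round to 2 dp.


dT = 93260/(1.08*3756) = 22.9904
T_leave = 78.6 - 22.9904 = 55.61 F

55.61 F


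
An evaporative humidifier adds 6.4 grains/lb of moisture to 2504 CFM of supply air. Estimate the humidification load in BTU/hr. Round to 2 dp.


Q = 0.68 * 2504 * 6.4 = 10897.41 BTU/hr

10897.41 BTU/hr


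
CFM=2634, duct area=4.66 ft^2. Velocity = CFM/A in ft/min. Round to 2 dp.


V = 2634 / 4.66 = 565.24 ft/min

565.24 ft/min


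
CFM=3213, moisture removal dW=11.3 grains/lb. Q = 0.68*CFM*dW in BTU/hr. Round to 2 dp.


Q = 0.68 * 3213 * 11.3 = 24688.69 BTU/hr

24688.69 BTU/hr


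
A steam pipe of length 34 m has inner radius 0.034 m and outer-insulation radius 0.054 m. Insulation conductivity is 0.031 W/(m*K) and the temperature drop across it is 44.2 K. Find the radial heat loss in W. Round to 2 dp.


Q = 2*pi*0.031*34*44.2/ln(0.054/0.034) = 632.73 W

632.73 W


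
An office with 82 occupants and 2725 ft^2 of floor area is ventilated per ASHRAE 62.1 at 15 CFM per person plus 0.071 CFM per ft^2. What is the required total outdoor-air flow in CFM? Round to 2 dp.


Total = 82*15 + 2725*0.071 = 1423.48 CFM

1423.48 CFM


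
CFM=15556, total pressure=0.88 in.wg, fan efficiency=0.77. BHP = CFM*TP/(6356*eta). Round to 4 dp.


BHP = 15556 * 0.88 / (6356 * 0.77) = 2.7971 hp

2.7971 hp


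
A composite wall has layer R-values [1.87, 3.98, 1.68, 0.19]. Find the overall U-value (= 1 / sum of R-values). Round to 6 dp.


R_total = 1.87 + 3.98 + 1.68 + 0.19 = 7.72
U = 1/7.72 = 0.129534

0.129534


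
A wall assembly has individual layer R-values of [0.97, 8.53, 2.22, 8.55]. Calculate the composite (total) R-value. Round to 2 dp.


R_total = 0.97 + 8.53 + 2.22 + 8.55 = 20.27

20.27


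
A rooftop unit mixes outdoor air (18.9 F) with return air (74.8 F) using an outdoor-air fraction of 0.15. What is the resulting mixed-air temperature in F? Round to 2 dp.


T_mix = 0.15*18.9 + 0.85*74.8 = 66.42 F

66.42 F


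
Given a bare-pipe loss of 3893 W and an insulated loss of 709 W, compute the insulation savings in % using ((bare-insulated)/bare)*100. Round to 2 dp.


Savings = ((3893-709)/3893)*100 = 81.79 %

81.79 %


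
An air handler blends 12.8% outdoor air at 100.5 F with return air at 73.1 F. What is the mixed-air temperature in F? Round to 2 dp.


T_mix = 73.1 + (12.8/100)*(100.5-73.1) = 76.61 F

76.61 F


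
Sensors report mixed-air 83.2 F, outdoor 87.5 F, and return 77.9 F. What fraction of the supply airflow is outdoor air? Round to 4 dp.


frac = (83.2 - 77.9) / (87.5 - 77.9) = 0.5521

0.5521


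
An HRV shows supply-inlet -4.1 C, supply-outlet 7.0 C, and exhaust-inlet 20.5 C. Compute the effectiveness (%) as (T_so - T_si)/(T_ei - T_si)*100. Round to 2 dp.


eff = (7.0-(-4.1))/(20.5-(-4.1))*100 = 45.12 %

45.12 %


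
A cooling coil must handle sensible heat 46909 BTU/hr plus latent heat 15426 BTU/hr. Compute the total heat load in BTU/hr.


Qt = 46909 + 15426 = 62335 BTU/hr

62335 BTU/hr


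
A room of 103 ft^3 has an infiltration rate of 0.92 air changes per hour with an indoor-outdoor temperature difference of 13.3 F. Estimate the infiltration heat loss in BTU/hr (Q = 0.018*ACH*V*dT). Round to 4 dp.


Q = 0.018 * 0.92 * 103 * 13.3 = 22.6855 BTU/hr

22.6855 BTU/hr


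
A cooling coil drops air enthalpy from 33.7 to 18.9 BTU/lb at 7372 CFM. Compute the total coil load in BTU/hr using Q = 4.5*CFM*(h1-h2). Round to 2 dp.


Q = 4.5 * 7372 * (33.7 - 18.9) = 490975.20 BTU/hr

490975.20 BTU/hr


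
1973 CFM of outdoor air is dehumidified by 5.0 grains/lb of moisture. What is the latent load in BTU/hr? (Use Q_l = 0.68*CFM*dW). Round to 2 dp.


Q = 0.68 * 1973 * 5.0 = 6708.20 BTU/hr

6708.20 BTU/hr


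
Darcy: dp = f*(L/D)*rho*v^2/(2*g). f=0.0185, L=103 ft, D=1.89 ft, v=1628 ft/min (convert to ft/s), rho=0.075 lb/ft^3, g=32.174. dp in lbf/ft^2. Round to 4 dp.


v_fps = 1628/60 = 27.1333 ft/s
dp = 0.0185*(103/1.89)*0.075*27.1333^2/(2*32.174) = 0.8651 lbf/ft^2

0.8651 lbf/ft^2


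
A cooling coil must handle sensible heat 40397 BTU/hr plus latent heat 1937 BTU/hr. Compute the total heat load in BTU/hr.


Qt = 40397 + 1937 = 42334 BTU/hr

42334 BTU/hr


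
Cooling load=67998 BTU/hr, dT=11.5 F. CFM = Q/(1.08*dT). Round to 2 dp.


CFM = 67998 / (1.08 * 11.5) = 5474.88

5474.88 CFM


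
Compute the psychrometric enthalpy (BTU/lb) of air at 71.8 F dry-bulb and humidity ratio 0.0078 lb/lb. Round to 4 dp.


h = 0.24*71.8 + 0.0078*(1061+0.444*71.8) = 25.7565 BTU/lb

25.7565 BTU/lb


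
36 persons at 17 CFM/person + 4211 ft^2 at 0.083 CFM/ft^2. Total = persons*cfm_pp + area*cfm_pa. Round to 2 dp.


Total = 36*17 + 4211*0.083 = 961.51 CFM

961.51 CFM


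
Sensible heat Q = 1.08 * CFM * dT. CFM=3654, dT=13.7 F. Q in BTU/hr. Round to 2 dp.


Q = 1.08 * 3654 * 13.7 = 54064.58 BTU/hr

54064.58 BTU/hr


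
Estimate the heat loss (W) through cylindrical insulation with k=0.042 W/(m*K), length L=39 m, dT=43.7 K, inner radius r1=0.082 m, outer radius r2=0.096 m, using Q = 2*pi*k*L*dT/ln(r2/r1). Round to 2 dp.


Q = 2*pi*0.042*39*43.7/ln(0.096/0.082) = 2853.25 W

2853.25 W


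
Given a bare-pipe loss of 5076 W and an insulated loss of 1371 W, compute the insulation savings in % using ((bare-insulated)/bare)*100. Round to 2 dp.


Savings = ((5076-1371)/5076)*100 = 72.99 %

72.99 %


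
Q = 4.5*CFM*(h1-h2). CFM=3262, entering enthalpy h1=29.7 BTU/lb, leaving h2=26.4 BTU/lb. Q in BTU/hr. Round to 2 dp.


Q = 4.5 * 3262 * (29.7 - 26.4) = 48440.70 BTU/hr

48440.70 BTU/hr


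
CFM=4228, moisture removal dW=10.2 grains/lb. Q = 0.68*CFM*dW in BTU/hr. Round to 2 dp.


Q = 0.68 * 4228 * 10.2 = 29325.41 BTU/hr

29325.41 BTU/hr


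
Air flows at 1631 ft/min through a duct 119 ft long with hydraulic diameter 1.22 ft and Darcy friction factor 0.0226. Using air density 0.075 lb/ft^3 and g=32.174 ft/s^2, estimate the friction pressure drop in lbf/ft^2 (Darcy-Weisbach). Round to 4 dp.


v_fps = 1631/60 = 27.1833 ft/s
dp = 0.0226*(119/1.22)*0.075*27.1833^2/(2*32.174) = 1.8986 lbf/ft^2

1.8986 lbf/ft^2


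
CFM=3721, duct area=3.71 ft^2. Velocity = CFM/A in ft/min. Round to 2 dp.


V = 3721 / 3.71 = 1002.96 ft/min

1002.96 ft/min


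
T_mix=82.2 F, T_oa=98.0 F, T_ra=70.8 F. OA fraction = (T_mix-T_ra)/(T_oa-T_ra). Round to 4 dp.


frac = (82.2 - 70.8) / (98.0 - 70.8) = 0.4191

0.4191


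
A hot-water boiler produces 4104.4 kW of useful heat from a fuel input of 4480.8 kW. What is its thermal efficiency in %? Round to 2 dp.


eta = (4104.4/4480.8)*100 = 91.60 %

91.60 %


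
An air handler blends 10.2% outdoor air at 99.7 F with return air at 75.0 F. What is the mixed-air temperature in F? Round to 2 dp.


T_mix = 75.0 + (10.2/100)*(99.7-75.0) = 77.52 F

77.52 F


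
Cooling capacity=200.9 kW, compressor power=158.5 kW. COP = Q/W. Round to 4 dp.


COP = 200.9 / 158.5 = 1.2675

1.2675


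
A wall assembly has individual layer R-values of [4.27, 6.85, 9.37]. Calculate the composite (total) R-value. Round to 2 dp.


R_total = 4.27 + 6.85 + 9.37 = 20.49

20.49


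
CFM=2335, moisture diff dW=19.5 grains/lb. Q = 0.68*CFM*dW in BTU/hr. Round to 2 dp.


Q = 0.68 * 2335 * 19.5 = 30962.10 BTU/hr

30962.10 BTU/hr


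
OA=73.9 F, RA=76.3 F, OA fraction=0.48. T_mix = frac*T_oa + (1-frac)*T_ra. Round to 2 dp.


T_mix = 0.48*73.9 + 0.52*76.3 = 75.15 F

75.15 F


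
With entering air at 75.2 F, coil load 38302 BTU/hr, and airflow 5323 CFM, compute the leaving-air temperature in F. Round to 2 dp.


dT = 38302/(1.08*5323) = 6.6626
T_leave = 75.2 - 6.6626 = 68.54 F

68.54 F


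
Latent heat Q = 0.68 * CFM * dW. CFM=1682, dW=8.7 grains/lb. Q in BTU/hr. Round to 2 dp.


Q = 0.68 * 1682 * 8.7 = 9950.71 BTU/hr

9950.71 BTU/hr


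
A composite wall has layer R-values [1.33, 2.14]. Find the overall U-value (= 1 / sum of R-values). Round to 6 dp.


R_total = 1.33 + 2.14 = 3.47
U = 1/3.47 = 0.288184

0.288184


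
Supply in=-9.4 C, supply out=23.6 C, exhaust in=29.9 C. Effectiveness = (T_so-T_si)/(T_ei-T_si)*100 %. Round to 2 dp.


eff = (23.6-(-9.4))/(29.9-(-9.4))*100 = 83.97 %

83.97 %


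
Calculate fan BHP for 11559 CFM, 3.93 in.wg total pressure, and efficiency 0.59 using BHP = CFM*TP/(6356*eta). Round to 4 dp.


BHP = 11559 * 3.93 / (6356 * 0.59) = 12.1137 hp

12.1137 hp


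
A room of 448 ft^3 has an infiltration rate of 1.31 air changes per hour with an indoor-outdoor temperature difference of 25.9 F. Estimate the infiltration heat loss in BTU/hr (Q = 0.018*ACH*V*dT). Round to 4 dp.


Q = 0.018 * 1.31 * 448 * 25.9 = 273.6035 BTU/hr

273.6035 BTU/hr


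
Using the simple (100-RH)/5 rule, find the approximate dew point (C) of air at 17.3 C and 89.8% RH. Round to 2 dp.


Td = 17.3 - (100-89.8)/5 = 15.26 C

15.26 C


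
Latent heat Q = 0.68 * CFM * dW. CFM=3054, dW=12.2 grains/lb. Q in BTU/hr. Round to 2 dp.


Q = 0.68 * 3054 * 12.2 = 25335.98 BTU/hr

25335.98 BTU/hr


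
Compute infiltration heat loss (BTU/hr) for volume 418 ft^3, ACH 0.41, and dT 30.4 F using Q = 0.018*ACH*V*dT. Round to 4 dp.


Q = 0.018 * 0.41 * 418 * 30.4 = 93.7791 BTU/hr

93.7791 BTU/hr


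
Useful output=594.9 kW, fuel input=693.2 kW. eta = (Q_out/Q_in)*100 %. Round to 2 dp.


eta = (594.9/693.2)*100 = 85.82 %

85.82 %


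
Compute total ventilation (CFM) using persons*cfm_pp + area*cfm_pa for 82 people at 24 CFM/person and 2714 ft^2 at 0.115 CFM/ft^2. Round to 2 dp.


Total = 82*24 + 2714*0.115 = 2280.11 CFM

2280.11 CFM


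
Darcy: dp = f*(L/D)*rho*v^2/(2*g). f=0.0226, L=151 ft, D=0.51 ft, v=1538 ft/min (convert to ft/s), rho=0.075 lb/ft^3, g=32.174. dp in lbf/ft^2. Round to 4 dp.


v_fps = 1538/60 = 25.6333 ft/s
dp = 0.0226*(151/0.51)*0.075*25.6333^2/(2*32.174) = 5.1245 lbf/ft^2

5.1245 lbf/ft^2


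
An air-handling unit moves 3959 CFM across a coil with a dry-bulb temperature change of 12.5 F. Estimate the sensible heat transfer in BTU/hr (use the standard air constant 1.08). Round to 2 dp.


Q = 1.08 * 3959 * 12.5 = 53446.50 BTU/hr

53446.50 BTU/hr


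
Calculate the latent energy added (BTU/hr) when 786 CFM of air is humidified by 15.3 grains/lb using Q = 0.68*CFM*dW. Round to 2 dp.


Q = 0.68 * 786 * 15.3 = 8177.54 BTU/hr

8177.54 BTU/hr


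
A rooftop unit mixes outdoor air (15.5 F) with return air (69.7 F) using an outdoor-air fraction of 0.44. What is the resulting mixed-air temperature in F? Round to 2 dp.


T_mix = 0.44*15.5 + 0.56*69.7 = 45.85 F

45.85 F


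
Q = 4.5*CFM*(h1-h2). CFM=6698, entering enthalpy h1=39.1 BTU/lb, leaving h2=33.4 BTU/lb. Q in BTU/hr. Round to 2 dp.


Q = 4.5 * 6698 * (39.1 - 33.4) = 171803.70 BTU/hr

171803.70 BTU/hr


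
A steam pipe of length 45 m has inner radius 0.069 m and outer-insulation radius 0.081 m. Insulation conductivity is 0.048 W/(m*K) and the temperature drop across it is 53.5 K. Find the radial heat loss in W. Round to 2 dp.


Q = 2*pi*0.048*45*53.5/ln(0.081/0.069) = 4528.33 W

4528.33 W


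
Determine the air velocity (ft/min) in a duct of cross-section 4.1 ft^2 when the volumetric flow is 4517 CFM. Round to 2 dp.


V = 4517 / 4.1 = 1101.71 ft/min

1101.71 ft/min


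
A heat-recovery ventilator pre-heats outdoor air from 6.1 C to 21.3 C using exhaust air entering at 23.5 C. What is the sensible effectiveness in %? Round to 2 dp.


eff = (21.3-6.1)/(23.5-6.1)*100 = 87.36 %

87.36 %


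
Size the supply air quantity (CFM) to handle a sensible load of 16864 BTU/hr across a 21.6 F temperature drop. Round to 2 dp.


CFM = 16864 / (1.08 * 21.6) = 722.91

722.91 CFM


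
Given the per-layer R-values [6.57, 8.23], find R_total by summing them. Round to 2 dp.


R_total = 6.57 + 8.23 = 14.80

14.80


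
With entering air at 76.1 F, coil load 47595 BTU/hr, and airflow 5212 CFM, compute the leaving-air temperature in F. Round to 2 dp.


dT = 47595/(1.08*5212) = 8.4554
T_leave = 76.1 - 8.4554 = 67.64 F

67.64 F


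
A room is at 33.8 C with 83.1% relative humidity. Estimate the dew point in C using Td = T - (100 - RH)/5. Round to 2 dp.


Td = 33.8 - (100-83.1)/5 = 30.42 C

30.42 C


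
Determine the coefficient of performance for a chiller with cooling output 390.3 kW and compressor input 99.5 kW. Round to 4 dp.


COP = 390.3 / 99.5 = 3.9226

3.9226


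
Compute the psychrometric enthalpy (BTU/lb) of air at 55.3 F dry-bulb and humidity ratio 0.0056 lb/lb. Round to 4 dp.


h = 0.24*55.3 + 0.0056*(1061+0.444*55.3) = 19.3511 BTU/lb

19.3511 BTU/lb


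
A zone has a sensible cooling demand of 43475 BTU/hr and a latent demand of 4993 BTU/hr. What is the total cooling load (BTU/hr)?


Qt = 43475 + 4993 = 48468 BTU/hr

48468 BTU/hr


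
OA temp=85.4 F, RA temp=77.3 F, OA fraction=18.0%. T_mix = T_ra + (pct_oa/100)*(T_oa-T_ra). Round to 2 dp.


T_mix = 77.3 + (18.0/100)*(85.4-77.3) = 78.76 F

78.76 F


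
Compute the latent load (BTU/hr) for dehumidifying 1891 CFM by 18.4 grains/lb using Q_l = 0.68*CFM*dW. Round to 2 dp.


Q = 0.68 * 1891 * 18.4 = 23660.19 BTU/hr

23660.19 BTU/hr


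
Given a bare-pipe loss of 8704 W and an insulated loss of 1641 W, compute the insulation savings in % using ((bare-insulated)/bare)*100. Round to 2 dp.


Savings = ((8704-1641)/8704)*100 = 81.15 %

81.15 %


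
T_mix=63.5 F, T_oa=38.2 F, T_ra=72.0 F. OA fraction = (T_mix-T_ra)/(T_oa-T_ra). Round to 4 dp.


frac = (63.5 - 72.0) / (38.2 - 72.0) = 0.2515

0.2515


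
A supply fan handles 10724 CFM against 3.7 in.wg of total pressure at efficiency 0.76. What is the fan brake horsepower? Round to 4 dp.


BHP = 10724 * 3.7 / (6356 * 0.76) = 8.2141 hp

8.2141 hp


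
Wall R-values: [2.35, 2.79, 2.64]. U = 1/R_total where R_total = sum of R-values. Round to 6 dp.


R_total = 2.35 + 2.79 + 2.64 = 7.78
U = 1/7.78 = 0.128535

0.128535


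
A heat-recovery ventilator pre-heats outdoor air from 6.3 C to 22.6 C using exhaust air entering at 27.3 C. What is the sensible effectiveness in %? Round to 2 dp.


eff = (22.6-6.3)/(27.3-6.3)*100 = 77.62 %

77.62 %


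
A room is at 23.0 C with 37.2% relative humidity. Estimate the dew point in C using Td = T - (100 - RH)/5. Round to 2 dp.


Td = 23.0 - (100-37.2)/5 = 10.44 C

10.44 C


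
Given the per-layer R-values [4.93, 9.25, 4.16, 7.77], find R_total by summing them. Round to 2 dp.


R_total = 4.93 + 9.25 + 4.16 + 7.77 = 26.11

26.11


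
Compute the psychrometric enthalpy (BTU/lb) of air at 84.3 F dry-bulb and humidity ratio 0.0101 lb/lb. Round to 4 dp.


h = 0.24*84.3 + 0.0101*(1061+0.444*84.3) = 31.3261 BTU/lb

31.3261 BTU/lb


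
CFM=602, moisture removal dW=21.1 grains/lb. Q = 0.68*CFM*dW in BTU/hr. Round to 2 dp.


Q = 0.68 * 602 * 21.1 = 8637.50 BTU/hr

8637.50 BTU/hr


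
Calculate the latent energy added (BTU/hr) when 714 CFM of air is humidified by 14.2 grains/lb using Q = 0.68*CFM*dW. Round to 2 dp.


Q = 0.68 * 714 * 14.2 = 6894.38 BTU/hr

6894.38 BTU/hr


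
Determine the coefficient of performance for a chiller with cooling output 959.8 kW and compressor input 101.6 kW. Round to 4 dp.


COP = 959.8 / 101.6 = 9.4469

9.4469


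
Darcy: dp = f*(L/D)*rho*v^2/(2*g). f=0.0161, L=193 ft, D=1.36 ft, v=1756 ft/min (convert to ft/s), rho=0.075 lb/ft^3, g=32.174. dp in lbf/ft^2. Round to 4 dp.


v_fps = 1756/60 = 29.2667 ft/s
dp = 0.0161*(193/1.36)*0.075*29.2667^2/(2*32.174) = 2.2810 lbf/ft^2

2.2810 lbf/ft^2


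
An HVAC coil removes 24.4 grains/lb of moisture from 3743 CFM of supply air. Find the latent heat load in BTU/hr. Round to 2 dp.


Q = 0.68 * 3743 * 24.4 = 62103.86 BTU/hr

62103.86 BTU/hr


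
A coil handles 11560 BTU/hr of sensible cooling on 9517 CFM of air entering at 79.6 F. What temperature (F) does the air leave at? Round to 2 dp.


dT = 11560/(1.08*9517) = 1.1247
T_leave = 79.6 - 1.1247 = 78.48 F

78.48 F


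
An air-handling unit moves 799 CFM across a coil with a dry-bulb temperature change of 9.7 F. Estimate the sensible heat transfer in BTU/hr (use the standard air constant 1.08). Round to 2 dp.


Q = 1.08 * 799 * 9.7 = 8370.32 BTU/hr

8370.32 BTU/hr


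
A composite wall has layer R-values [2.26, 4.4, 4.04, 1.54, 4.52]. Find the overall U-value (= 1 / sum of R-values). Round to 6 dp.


R_total = 2.26 + 4.4 + 4.04 + 1.54 + 4.52 = 16.76
U = 1/16.76 = 0.059666

0.059666


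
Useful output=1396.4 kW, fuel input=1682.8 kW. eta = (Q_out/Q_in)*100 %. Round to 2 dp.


eta = (1396.4/1682.8)*100 = 82.98 %

82.98 %


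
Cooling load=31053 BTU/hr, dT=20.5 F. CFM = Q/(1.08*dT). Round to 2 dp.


CFM = 31053 / (1.08 * 20.5) = 1402.57

1402.57 CFM


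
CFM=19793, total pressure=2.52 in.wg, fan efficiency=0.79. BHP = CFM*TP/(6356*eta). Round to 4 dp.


BHP = 19793 * 2.52 / (6356 * 0.79) = 9.9335 hp

9.9335 hp


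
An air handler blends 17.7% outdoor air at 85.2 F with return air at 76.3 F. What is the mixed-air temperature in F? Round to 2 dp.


T_mix = 76.3 + (17.7/100)*(85.2-76.3) = 77.88 F

77.88 F


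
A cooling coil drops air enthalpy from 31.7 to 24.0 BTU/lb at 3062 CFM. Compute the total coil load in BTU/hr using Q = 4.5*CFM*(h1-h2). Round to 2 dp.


Q = 4.5 * 3062 * (31.7 - 24.0) = 106098.30 BTU/hr

106098.30 BTU/hr


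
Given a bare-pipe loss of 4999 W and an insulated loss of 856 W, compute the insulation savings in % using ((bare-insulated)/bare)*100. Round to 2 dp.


Savings = ((4999-856)/4999)*100 = 82.88 %

82.88 %


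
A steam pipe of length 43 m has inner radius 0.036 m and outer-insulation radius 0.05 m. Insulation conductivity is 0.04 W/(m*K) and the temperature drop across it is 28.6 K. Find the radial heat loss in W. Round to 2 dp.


Q = 2*pi*0.04*43*28.6/ln(0.05/0.036) = 940.88 W

940.88 W


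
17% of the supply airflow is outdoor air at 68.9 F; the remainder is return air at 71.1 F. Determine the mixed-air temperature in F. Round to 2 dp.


T_mix = 0.17*68.9 + 0.83*71.1 = 70.73 F

70.73 F


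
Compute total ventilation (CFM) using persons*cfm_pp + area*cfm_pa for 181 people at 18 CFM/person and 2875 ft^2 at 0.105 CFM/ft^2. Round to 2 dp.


Total = 181*18 + 2875*0.105 = 3559.88 CFM

3559.88 CFM


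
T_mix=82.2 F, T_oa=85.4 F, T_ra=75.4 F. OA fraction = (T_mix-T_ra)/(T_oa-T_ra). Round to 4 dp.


frac = (82.2 - 75.4) / (85.4 - 75.4) = 0.6800

0.6800


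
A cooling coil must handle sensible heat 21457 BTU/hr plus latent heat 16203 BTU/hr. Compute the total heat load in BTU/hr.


Qt = 21457 + 16203 = 37660 BTU/hr

37660 BTU/hr


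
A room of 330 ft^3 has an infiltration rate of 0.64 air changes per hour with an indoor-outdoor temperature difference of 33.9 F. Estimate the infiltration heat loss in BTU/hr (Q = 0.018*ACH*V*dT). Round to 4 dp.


Q = 0.018 * 0.64 * 330 * 33.9 = 128.8742 BTU/hr

128.8742 BTU/hr


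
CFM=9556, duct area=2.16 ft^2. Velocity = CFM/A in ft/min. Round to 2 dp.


V = 9556 / 2.16 = 4424.07 ft/min

4424.07 ft/min


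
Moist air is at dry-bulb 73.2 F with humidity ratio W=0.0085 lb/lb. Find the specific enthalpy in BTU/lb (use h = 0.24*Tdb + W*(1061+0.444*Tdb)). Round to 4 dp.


h = 0.24*73.2 + 0.0085*(1061+0.444*73.2) = 26.8628 BTU/lb

26.8628 BTU/lb


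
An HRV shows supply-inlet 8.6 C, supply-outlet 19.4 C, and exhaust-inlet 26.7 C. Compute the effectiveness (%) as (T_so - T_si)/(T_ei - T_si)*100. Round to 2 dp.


eff = (19.4-8.6)/(26.7-8.6)*100 = 59.67 %

59.67 %


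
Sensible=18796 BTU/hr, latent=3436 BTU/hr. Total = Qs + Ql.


Qt = 18796 + 3436 = 22232 BTU/hr

22232 BTU/hr


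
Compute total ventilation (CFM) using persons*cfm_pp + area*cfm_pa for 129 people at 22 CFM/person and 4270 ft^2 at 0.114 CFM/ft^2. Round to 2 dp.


Total = 129*22 + 4270*0.114 = 3324.78 CFM

3324.78 CFM


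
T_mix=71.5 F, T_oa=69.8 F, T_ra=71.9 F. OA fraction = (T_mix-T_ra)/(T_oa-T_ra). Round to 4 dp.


frac = (71.5 - 71.9) / (69.8 - 71.9) = 0.1905

0.1905


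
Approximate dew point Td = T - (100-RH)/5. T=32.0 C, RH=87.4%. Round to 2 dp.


Td = 32.0 - (100-87.4)/5 = 29.48 C

29.48 C


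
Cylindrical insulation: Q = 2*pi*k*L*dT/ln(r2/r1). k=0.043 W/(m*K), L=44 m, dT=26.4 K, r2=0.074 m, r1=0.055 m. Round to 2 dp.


Q = 2*pi*0.043*44*26.4/ln(0.074/0.055) = 1057.65 W

1057.65 W


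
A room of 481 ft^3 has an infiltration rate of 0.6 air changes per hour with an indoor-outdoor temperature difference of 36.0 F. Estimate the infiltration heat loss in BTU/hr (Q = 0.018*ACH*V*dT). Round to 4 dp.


Q = 0.018 * 0.6 * 481 * 36.0 = 187.0128 BTU/hr

187.0128 BTU/hr


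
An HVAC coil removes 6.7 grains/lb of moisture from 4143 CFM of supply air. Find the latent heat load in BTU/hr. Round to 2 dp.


Q = 0.68 * 4143 * 6.7 = 18875.51 BTU/hr

18875.51 BTU/hr


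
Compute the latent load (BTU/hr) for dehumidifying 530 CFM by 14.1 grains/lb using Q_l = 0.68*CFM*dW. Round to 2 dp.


Q = 0.68 * 530 * 14.1 = 5081.64 BTU/hr

5081.64 BTU/hr


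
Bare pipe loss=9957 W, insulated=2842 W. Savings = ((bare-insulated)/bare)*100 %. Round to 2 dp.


Savings = ((9957-2842)/9957)*100 = 71.46 %

71.46 %


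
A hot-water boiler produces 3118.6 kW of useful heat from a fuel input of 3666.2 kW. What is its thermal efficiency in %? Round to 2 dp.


eta = (3118.6/3666.2)*100 = 85.06 %

85.06 %


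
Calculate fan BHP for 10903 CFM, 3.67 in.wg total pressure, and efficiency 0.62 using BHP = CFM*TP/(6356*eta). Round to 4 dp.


BHP = 10903 * 3.67 / (6356 * 0.62) = 10.1540 hp

10.1540 hp


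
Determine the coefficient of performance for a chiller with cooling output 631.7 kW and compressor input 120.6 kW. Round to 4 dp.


COP = 631.7 / 120.6 = 5.2380

5.2380


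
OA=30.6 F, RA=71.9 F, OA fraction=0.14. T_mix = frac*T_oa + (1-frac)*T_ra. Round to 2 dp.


T_mix = 0.14*30.6 + 0.86*71.9 = 66.12 F

66.12 F


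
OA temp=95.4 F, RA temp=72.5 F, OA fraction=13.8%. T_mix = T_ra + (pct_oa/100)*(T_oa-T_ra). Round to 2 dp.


T_mix = 72.5 + (13.8/100)*(95.4-72.5) = 75.66 F

75.66 F


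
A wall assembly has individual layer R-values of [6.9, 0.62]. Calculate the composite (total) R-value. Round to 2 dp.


R_total = 6.9 + 0.62 = 7.52

7.52


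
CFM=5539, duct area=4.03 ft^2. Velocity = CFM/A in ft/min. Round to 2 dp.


V = 5539 / 4.03 = 1374.44 ft/min

1374.44 ft/min


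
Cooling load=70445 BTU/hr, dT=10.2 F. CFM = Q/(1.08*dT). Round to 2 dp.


CFM = 70445 / (1.08 * 10.2) = 6394.79

6394.79 CFM


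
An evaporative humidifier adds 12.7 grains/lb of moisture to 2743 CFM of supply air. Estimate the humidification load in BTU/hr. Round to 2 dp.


Q = 0.68 * 2743 * 12.7 = 23688.55 BTU/hr

23688.55 BTU/hr


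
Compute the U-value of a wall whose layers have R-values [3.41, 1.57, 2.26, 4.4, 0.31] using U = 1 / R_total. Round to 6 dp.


R_total = 3.41 + 1.57 + 2.26 + 4.4 + 0.31 = 11.95
U = 1/11.95 = 0.083682

0.083682


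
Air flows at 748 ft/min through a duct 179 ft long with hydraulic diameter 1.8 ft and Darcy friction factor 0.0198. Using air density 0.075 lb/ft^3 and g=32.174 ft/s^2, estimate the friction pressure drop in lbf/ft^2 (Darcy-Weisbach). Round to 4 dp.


v_fps = 748/60 = 12.4667 ft/s
dp = 0.0198*(179/1.8)*0.075*12.4667^2/(2*32.174) = 0.3567 lbf/ft^2

0.3567 lbf/ft^2


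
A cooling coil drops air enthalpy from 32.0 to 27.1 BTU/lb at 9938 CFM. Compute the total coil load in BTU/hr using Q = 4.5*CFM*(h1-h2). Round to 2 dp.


Q = 4.5 * 9938 * (32.0 - 27.1) = 219132.90 BTU/hr

219132.90 BTU/hr


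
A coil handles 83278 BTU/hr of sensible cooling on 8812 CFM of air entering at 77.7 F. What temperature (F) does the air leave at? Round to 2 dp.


dT = 83278/(1.08*8812) = 8.7505
T_leave = 77.7 - 8.7505 = 68.95 F

68.95 F


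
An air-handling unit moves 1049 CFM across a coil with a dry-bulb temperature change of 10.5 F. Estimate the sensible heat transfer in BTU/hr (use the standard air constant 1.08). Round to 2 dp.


Q = 1.08 * 1049 * 10.5 = 11895.66 BTU/hr

11895.66 BTU/hr


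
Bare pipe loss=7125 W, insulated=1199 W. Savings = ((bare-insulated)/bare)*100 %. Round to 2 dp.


Savings = ((7125-1199)/7125)*100 = 83.17 %

83.17 %


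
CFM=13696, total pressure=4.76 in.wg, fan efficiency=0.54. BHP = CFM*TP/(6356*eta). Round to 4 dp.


BHP = 13696 * 4.76 / (6356 * 0.54) = 18.9943 hp

18.9943 hp


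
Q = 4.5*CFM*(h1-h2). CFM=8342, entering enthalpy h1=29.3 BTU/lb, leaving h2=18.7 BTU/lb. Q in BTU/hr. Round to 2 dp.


Q = 4.5 * 8342 * (29.3 - 18.7) = 397913.40 BTU/hr

397913.40 BTU/hr


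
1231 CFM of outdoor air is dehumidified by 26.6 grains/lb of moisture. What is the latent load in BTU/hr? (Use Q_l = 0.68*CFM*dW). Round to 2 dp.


Q = 0.68 * 1231 * 26.6 = 22266.33 BTU/hr

22266.33 BTU/hr


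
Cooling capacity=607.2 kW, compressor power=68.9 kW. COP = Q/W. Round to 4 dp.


COP = 607.2 / 68.9 = 8.8128

8.8128


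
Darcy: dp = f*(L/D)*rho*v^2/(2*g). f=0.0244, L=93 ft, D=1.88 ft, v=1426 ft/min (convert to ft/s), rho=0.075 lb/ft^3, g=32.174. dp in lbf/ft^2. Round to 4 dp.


v_fps = 1426/60 = 23.7667 ft/s
dp = 0.0244*(93/1.88)*0.075*23.7667^2/(2*32.174) = 0.7947 lbf/ft^2

0.7947 lbf/ft^2


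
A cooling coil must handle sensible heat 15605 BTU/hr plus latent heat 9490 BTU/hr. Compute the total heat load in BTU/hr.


Qt = 15605 + 9490 = 25095 BTU/hr

25095 BTU/hr


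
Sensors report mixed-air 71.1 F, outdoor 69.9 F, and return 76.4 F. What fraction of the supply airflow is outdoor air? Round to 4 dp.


frac = (71.1 - 76.4) / (69.9 - 76.4) = 0.8154

0.8154


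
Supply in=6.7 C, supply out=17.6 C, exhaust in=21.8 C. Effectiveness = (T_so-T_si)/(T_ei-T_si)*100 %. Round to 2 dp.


eff = (17.6-6.7)/(21.8-6.7)*100 = 72.19 %

72.19 %


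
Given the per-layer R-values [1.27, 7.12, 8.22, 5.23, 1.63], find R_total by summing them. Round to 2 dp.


R_total = 1.27 + 7.12 + 8.22 + 5.23 + 1.63 = 23.47

23.47


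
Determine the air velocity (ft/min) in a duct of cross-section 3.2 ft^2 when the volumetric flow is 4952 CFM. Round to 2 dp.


V = 4952 / 3.2 = 1547.50 ft/min

1547.50 ft/min


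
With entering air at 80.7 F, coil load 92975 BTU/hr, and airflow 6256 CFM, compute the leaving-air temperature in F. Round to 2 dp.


dT = 92975/(1.08*6256) = 13.7609
T_leave = 80.7 - 13.7609 = 66.94 F

66.94 F


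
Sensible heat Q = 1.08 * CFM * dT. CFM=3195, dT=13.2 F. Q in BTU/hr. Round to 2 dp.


Q = 1.08 * 3195 * 13.2 = 45547.92 BTU/hr

45547.92 BTU/hr


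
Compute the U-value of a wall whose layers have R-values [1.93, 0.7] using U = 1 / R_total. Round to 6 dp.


R_total = 1.93 + 0.7 = 2.63
U = 1/2.63 = 0.380228

0.380228


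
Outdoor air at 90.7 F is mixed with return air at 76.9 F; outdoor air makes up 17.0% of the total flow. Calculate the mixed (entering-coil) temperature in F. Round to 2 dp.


T_mix = 76.9 + (17.0/100)*(90.7-76.9) = 79.25 F

79.25 F


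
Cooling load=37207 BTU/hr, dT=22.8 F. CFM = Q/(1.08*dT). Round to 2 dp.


CFM = 37207 / (1.08 * 22.8) = 1511.01

1511.01 CFM


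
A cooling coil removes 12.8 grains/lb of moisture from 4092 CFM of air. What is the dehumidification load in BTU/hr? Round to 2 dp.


Q = 0.68 * 4092 * 12.8 = 35616.77 BTU/hr

35616.77 BTU/hr


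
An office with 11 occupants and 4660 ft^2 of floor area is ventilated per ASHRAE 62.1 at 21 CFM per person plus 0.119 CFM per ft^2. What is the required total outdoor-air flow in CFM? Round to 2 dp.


Total = 11*21 + 4660*0.119 = 785.54 CFM

785.54 CFM


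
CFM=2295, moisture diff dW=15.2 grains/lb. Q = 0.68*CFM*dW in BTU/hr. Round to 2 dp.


Q = 0.68 * 2295 * 15.2 = 23721.12 BTU/hr

23721.12 BTU/hr


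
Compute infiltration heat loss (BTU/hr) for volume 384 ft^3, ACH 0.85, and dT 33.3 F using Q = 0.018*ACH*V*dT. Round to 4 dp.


Q = 0.018 * 0.85 * 384 * 33.3 = 195.6442 BTU/hr

195.6442 BTU/hr


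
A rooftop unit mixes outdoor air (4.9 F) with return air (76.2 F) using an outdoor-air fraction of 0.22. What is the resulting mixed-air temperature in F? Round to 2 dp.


T_mix = 0.22*4.9 + 0.78*76.2 = 60.51 F

60.51 F


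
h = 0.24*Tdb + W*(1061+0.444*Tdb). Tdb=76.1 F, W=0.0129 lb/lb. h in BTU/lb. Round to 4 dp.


h = 0.24*76.1 + 0.0129*(1061+0.444*76.1) = 32.3868 BTU/lb

32.3868 BTU/lb
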